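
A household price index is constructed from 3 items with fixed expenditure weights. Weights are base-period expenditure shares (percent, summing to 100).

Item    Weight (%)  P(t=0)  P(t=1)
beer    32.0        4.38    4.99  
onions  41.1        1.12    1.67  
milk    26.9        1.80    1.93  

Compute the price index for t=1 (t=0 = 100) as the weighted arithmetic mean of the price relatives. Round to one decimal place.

beer: 32.0 × (4.99/4.38) = 32.0 × 1.139269 = 36.4566
onions: 41.1 × (1.67/1.12) = 41.1 × 1.491071 = 61.2830
milk: 26.9 × (1.93/1.80) = 26.9 × 1.072222 = 28.8428
Index = Σ wᵢ·(p₁ᵢ/p₀ᵢ) = 36.4566 + 61.2830 + 28.8428 = 126.5824

126.6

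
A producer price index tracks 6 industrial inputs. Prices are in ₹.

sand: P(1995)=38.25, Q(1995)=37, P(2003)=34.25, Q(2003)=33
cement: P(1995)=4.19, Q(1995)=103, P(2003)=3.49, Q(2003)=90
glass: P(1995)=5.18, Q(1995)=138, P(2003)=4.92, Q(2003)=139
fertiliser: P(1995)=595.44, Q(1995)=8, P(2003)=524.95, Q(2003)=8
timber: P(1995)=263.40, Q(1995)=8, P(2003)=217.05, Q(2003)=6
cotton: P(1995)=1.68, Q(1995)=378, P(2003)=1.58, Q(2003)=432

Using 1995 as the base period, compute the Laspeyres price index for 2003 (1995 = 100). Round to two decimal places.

87.80

Laspeyres price index uses base-period quantities as weights.
ΣP(2003)·Q(1995) = 34.25×37 + 3.49×103 + 4.92×138 + 524.95×8 + 217.05×8 + 1.58×378 = 1267.25 + 359.47 + 678.96 + 4199.6 + 1736.4 + 597.24 = 8838.92
ΣP(1995)·Q(1995) = 38.25×37 + 4.19×103 + 5.18×138 + 595.44×8 + 263.40×8 + 1.68×378 = 1415.25 + 431.57 + 714.84 + 4763.52 + 2107.2 + 635.04 = 10067.42
Index = 8838.92 / 10067.42 × 100 = 87.7973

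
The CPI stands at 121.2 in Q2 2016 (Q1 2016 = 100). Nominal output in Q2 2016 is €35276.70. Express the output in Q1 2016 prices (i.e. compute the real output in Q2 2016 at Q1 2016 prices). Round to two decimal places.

Real = Nominal ÷ (Index/100) = 35276.70 ÷ (121.2/100)
     = 35276.70 ÷ 1.212 = 29106.1881

29106.19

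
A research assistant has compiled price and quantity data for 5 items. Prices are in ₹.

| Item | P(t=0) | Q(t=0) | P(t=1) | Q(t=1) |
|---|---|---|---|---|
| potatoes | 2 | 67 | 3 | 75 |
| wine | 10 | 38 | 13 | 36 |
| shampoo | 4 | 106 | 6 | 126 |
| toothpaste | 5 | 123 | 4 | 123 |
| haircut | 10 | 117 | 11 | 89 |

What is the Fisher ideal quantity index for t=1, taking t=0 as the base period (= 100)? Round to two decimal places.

Laspeyres component (base-period weights):
ΣP(t=0)Q(t=1) = 2×75 + 10×36 + 4×126 + 5×123 + 10×89 = 150 + 360 + 504 + 615 + 890 = 2519
ΣP(t=0)Q(t=0) = 2×67 + 10×38 + 4×106 + 5×123 + 10×117 = 134 + 380 + 424 + 615 + 1170 = 2723
L = 2519 / 2723 × 100 = 92.5083
Paasche component (current-period weights):
ΣP(t=1)Q(t=1) = 3×75 + 13×36 + 6×126 + 4×123 + 11×89 = 225 + 468 + 756 + 492 + 979 = 2920
ΣP(t=1)Q(t=0) = 3×67 + 13×38 + 6×106 + 4×123 + 11×117 = 201 + 494 + 636 + 492 + 1287 = 3110
P = 2920 / 3110 × 100 = 93.8907
Fisher = √(L × P) = √(92.5083 × 93.8907) = 93.1969

93.20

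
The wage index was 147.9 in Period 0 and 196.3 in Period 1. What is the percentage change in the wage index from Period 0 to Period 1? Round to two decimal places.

32.72%

Change = (196.3 − 147.9) / 147.9 × 100
       = 48.4 / 147.9 × 100 = 32.7248%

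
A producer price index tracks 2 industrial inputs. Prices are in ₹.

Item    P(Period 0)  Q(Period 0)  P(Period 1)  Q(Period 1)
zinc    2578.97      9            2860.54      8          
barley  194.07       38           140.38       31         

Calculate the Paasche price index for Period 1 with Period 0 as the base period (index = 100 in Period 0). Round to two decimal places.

Paasche price index uses current-period quantities as weights.
ΣP(Period 1)·Q(Period 1) = 2860.54×8 + 140.38×31 = 22884.32 + 4351.78 = 27236.1
ΣP(Period 0)·Q(Period 1) = 2578.97×8 + 194.07×31 = 20631.76 + 6016.17 = 26647.93
Index = 27236.1 / 26647.93 × 100 = 102.2072

102.21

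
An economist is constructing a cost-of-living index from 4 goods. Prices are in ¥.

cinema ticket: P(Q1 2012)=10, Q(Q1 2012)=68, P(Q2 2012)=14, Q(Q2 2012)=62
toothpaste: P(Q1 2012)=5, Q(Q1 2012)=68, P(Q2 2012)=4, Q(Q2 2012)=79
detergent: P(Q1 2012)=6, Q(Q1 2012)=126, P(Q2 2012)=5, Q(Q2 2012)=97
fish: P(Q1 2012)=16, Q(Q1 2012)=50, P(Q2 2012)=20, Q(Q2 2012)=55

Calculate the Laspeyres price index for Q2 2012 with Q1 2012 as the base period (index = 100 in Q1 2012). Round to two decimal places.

Laspeyres price index uses base-period quantities as weights.
ΣP(Q2 2012)·Q(Q1 2012) = 14×68 + 4×68 + 5×126 + 20×50 = 952 + 272 + 630 + 1000 = 2854
ΣP(Q1 2012)·Q(Q1 2012) = 10×68 + 5×68 + 6×126 + 16×50 = 680 + 340 + 756 + 800 = 2576
Index = 2854 / 2576 × 100 = 110.7919

110.79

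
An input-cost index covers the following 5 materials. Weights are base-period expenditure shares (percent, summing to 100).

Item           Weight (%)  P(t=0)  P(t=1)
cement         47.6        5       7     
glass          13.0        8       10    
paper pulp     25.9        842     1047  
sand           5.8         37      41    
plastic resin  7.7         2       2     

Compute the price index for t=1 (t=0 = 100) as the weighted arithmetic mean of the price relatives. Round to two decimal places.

cement: 47.6 × (7/5) = 47.6 × 1.400000 = 66.6400
glass: 13.0 × (10/8) = 13.0 × 1.250000 = 16.2500
paper pulp: 25.9 × (1047/842) = 25.9 × 1.243468 = 32.2058
sand: 5.8 × (41/37) = 5.8 × 1.108108 = 6.4270
plastic resin: 7.7 × (2/2) = 7.7 × 1.000000 = 7.7000
Index = Σ wᵢ·(p₁ᵢ/p₀ᵢ) = 66.6400 + 16.2500 + 32.2058 + 6.4270 + 7.7000 = 129.2228

129.22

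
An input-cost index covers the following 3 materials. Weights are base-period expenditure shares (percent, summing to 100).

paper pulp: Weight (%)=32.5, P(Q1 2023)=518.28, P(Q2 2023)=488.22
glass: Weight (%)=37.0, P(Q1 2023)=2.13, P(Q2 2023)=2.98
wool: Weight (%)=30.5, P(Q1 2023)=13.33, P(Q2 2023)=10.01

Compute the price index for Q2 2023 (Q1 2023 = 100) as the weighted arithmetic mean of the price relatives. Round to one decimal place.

105.3

paper pulp: 32.5 × (488.22/518.28) = 32.5 × 0.942000 = 30.6150
glass: 37.0 × (2.98/2.13) = 37.0 × 1.399061 = 51.7653
wool: 30.5 × (10.01/13.33) = 30.5 × 0.750938 = 22.9036
Index = Σ wᵢ·(p₁ᵢ/p₀ᵢ) = 30.6150 + 51.7653 + 22.9036 = 105.2839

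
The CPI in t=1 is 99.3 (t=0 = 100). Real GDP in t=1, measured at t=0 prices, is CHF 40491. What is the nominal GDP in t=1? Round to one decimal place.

Nominal = Real × (Index/100) = 40491 × (99.3/100)
        = 40491 × 0.993 = 40207.5630

40207.6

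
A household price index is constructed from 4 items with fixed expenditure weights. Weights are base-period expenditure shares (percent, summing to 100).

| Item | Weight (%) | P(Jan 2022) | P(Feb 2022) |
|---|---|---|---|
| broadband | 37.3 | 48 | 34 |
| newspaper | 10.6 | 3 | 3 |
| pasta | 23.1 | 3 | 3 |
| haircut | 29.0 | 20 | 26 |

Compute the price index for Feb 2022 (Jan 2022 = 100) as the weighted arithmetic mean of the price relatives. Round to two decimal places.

97.82

broadband: 37.3 × (34/48) = 37.3 × 0.708333 = 26.4208
newspaper: 10.6 × (3/3) = 10.6 × 1.000000 = 10.6000
pasta: 23.1 × (3/3) = 23.1 × 1.000000 = 23.1000
haircut: 29.0 × (26/20) = 29.0 × 1.300000 = 37.7000
Index = Σ wᵢ·(p₁ᵢ/p₀ᵢ) = 26.4208 + 10.6000 + 23.1000 + 37.7000 = 97.8208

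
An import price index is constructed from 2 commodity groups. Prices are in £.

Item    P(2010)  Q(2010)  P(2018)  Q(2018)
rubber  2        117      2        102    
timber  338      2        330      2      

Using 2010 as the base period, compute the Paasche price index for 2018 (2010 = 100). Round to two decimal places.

Paasche price index uses current-period quantities as weights.
ΣP(2018)·Q(2018) = 2×102 + 330×2 = 204 + 660 = 864
ΣP(2010)·Q(2018) = 2×102 + 338×2 = 204 + 676 = 880
Index = 864 / 880 × 100 = 98.1818

98.18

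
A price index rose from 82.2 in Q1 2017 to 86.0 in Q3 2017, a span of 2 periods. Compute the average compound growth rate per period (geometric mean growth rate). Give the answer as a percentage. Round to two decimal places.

Growth factor = (86.0/82.2)^(1/2) = (1.046229)^(1/2) = 1.022853
Growth rate = 1.022853 − 1 = 0.022853 = 2.2853%

2.29%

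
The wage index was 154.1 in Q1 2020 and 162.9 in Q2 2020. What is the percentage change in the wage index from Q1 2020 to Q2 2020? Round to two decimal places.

5.71%

Change = (162.9 − 154.1) / 154.1 × 100
       = 8.8 / 154.1 × 100 = 5.7106%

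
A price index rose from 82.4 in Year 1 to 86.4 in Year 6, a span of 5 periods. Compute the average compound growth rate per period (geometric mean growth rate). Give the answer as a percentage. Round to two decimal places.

Growth factor = (86.4/82.4)^(1/5) = (1.048544)^(1/5) = 1.009526
Growth rate = 1.009526 − 1 = 0.009526 = 0.9526%

0.95%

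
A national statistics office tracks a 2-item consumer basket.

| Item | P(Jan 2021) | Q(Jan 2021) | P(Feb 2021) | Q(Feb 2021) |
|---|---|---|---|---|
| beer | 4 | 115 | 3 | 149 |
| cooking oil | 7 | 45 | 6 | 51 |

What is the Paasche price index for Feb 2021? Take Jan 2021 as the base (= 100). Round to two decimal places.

Paasche price index uses current-period quantities as weights.
ΣP(Feb 2021)·Q(Feb 2021) = 3×149 + 6×51 = 447 + 306 = 753
ΣP(Jan 2021)·Q(Feb 2021) = 4×149 + 7×51 = 596 + 357 = 953
Index = 753 / 953 × 100 = 79.0136

79.01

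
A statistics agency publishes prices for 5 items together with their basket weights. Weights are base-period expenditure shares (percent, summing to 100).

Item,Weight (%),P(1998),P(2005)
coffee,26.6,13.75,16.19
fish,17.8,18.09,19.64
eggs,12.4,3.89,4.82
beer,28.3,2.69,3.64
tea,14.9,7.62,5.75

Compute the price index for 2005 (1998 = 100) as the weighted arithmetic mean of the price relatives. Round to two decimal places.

coffee: 26.6 × (16.19/13.75) = 26.6 × 1.177455 = 31.3203
fish: 17.8 × (19.64/18.09) = 17.8 × 1.085683 = 19.3252
eggs: 12.4 × (4.82/3.89) = 12.4 × 1.239075 = 15.3645
beer: 28.3 × (3.64/2.69) = 28.3 × 1.353160 = 38.2944
tea: 14.9 × (5.75/7.62) = 14.9 × 0.754593 = 11.2434
Index = Σ wᵢ·(p₁ᵢ/p₀ᵢ) = 31.3203 + 19.3252 + 15.3645 + 38.2944 + 11.2434 = 115.5478

115.55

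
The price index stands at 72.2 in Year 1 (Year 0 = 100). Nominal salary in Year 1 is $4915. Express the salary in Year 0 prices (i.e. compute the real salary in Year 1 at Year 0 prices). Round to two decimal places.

Real = Nominal ÷ (Index/100) = 4915 ÷ (72.2/100)
     = 4915 ÷ 0.722 = 6807.4792

6807.48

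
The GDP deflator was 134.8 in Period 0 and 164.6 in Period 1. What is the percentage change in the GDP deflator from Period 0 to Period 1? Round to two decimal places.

22.11%

Change = (164.6 − 134.8) / 134.8 × 100
       = 29.8 / 134.8 × 100 = 22.1068%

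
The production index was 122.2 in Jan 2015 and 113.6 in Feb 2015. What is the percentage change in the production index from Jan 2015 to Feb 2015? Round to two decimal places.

Change = (113.6 − 122.2) / 122.2 × 100
       = -8.6 / 122.2 × 100 = -7.0376%

-7.04%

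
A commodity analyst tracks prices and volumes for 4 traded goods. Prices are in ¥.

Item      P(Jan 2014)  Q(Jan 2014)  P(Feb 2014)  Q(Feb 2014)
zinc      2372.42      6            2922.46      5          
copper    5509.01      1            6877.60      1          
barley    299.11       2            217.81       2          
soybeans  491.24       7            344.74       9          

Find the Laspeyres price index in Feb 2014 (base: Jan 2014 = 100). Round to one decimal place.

Laspeyres price index uses base-period quantities as weights.
ΣP(Feb 2014)·Q(Jan 2014) = 2922.46×6 + 6877.60×1 + 217.81×2 + 344.74×7 = 17534.76 + 6877.6 + 435.62 + 2413.18 = 27261.16
ΣP(Jan 2014)·Q(Jan 2014) = 2372.42×6 + 5509.01×1 + 299.11×2 + 491.24×7 = 14234.52 + 5509.01 + 598.22 + 3438.68 = 23780.43
Index = 27261.16 / 23780.43 × 100 = 114.6370

114.6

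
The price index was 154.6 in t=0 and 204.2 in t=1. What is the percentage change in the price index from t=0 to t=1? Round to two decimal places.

32.08%

Change = (204.2 − 154.6) / 154.6 × 100
       = 49.6 / 154.6 × 100 = 32.0828%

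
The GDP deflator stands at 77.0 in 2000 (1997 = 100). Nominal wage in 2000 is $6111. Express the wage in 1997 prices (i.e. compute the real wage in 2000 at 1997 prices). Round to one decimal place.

7936.4

Real = Nominal ÷ (Index/100) = 6111 ÷ (77.0/100)
     = 6111 ÷ 0.770 = 7936.3636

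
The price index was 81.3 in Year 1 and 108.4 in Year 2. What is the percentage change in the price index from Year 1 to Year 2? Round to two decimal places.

33.33%

Change = (108.4 − 81.3) / 81.3 × 100
       = 27.1 / 81.3 × 100 = 33.3333%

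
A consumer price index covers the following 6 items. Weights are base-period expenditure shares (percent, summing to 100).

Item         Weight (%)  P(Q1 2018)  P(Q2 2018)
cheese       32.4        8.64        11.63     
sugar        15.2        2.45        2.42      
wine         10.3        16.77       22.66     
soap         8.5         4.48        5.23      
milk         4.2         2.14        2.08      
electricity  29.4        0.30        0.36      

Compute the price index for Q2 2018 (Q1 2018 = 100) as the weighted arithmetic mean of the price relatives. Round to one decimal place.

121.8

cheese: 32.4 × (11.63/8.64) = 32.4 × 1.346065 = 43.6125
sugar: 15.2 × (2.42/2.45) = 15.2 × 0.987755 = 15.0139
wine: 10.3 × (22.66/16.77) = 10.3 × 1.351222 = 13.9176
soap: 8.5 × (5.23/4.48) = 8.5 × 1.167411 = 9.9230
milk: 4.2 × (2.08/2.14) = 4.2 × 0.971963 = 4.0822
electricity: 29.4 × (0.36/0.30) = 29.4 × 1.200000 = 35.2800
Index = Σ wᵢ·(p₁ᵢ/p₀ᵢ) = 43.6125 + 15.0139 + 13.9176 + 9.9230 + 4.0822 + 35.2800 = 121.8292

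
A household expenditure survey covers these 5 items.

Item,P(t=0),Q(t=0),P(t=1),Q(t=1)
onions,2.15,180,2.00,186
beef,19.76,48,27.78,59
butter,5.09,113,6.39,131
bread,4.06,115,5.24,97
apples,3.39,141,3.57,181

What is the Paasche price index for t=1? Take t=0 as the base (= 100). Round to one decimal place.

123.5

Paasche price index uses current-period quantities as weights.
ΣP(t=1)·Q(t=1) = 2.00×186 + 27.78×59 + 6.39×131 + 5.24×97 + 3.57×181 = 372 + 1639.02 + 837.09 + 508.28 + 646.17 = 4002.56
ΣP(t=0)·Q(t=1) = 2.15×186 + 19.76×59 + 5.09×131 + 4.06×97 + 3.39×181 = 399.9 + 1165.84 + 666.79 + 393.82 + 613.59 = 3239.94
Index = 4002.56 / 3239.94 × 100 = 123.5381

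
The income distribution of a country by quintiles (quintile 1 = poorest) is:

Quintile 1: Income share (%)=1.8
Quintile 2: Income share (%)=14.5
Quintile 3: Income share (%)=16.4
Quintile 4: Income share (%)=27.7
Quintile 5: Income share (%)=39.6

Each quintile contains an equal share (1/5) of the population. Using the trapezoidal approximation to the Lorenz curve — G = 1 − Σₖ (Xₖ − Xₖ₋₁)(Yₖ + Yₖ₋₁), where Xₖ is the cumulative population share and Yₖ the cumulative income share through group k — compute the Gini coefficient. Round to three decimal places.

Cumulative income shares Yₖ: 0.0180, 0.1630, 0.3270, 0.6040, 1.0000
Σ (Xₖ−Xₖ₋₁)(Yₖ+Yₖ₋₁) = (1/5)(0.0180+0.0000) + (1/5)(0.1630+0.0180) + (1/5)(0.3270+0.1630) + (1/5)(0.6040+0.3270) + (1/5)(1.0000+0.6040)
  = 0.0036 + 0.0362 + 0.0980 + 0.1862 + 0.3208 = 0.6448
G = 1 − 0.6448 = 0.3552

0.355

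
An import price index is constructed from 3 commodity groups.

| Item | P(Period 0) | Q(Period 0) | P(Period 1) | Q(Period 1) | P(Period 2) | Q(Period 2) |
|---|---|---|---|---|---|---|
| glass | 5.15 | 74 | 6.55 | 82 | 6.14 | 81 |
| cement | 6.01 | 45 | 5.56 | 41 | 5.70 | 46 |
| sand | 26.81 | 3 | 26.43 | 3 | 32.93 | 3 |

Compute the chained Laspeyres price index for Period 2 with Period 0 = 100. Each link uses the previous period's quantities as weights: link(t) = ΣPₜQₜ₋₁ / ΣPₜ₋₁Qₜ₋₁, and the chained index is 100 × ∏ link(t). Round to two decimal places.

110.13

Link Period 0→Period 1:
ΣP(Period 1)Q(Period 0) = 6.55×74 + 5.56×45 + 26.43×3 = 484.7 + 250.2 + 79.29 = 814.19
ΣP(Period 0)Q(Period 0) = 5.15×74 + 6.01×45 + 26.81×3 = 381.1 + 270.45 + 80.43 = 731.98
link = 814.19/731.98 = 1.112312
Link Period 1→Period 2:
ΣP(Period 2)Q(Period 1) = 6.14×82 + 5.70×41 + 32.93×3 = 503.48 + 233.7 + 98.79 = 835.97
ΣP(Period 1)Q(Period 1) = 6.55×82 + 5.56×41 + 26.43×3 = 537.1 + 227.96 + 79.29 = 844.35
link = 835.97/844.35 = 0.990075
Chained index = 100 × 1.112312 × 0.990075 = 110.1272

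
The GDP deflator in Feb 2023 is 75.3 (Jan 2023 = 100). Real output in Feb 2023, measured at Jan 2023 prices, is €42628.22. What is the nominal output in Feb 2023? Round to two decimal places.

32099.05

Nominal = Real × (Index/100) = 42628.22 × (75.3/100)
        = 42628.22 × 0.753 = 32099.0497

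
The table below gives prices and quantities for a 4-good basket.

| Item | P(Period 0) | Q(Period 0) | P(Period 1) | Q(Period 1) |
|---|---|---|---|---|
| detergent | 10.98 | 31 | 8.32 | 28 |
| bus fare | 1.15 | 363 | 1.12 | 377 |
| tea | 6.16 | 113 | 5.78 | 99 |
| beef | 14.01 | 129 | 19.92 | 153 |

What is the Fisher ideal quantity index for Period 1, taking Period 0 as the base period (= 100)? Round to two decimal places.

108.55

Laspeyres component (base-period weights):
ΣP(Period 0)Q(Period 1) = 10.98×28 + 1.15×377 + 6.16×99 + 14.01×153 = 307.44 + 433.55 + 609.84 + 2143.53 = 3494.36
ΣP(Period 0)Q(Period 0) = 10.98×31 + 1.15×363 + 6.16×113 + 14.01×129 = 340.38 + 417.45 + 696.08 + 1807.29 = 3261.2
L = 3494.36 / 3261.2 × 100 = 107.1495
Paasche component (current-period weights):
ΣP(Period 1)Q(Period 1) = 8.32×28 + 1.12×377 + 5.78×99 + 19.92×153 = 232.96 + 422.24 + 572.22 + 3047.76 = 4275.18
ΣP(Period 1)Q(Period 0) = 8.32×31 + 1.12×363 + 5.78×113 + 19.92×129 = 257.92 + 406.56 + 653.14 + 2569.68 = 3887.3
P = 4275.18 / 3887.3 × 100 = 109.9781
Fisher = √(L × P) = √(107.1495 × 109.9781) = 108.5546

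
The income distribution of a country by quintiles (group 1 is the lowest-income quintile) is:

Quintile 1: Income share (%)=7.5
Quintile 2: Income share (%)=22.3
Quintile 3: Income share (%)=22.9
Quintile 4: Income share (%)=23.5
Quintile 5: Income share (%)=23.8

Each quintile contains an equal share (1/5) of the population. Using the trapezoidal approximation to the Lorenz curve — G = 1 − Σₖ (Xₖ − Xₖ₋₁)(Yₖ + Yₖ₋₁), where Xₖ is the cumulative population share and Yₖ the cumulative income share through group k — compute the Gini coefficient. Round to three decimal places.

0.135

Cumulative income shares Yₖ: 0.0750, 0.2980, 0.5270, 0.7620, 1.0000
Σ (Xₖ−Xₖ₋₁)(Yₖ+Yₖ₋₁) = (1/5)(0.0750+0.0000) + (1/5)(0.2980+0.0750) + (1/5)(0.5270+0.2980) + (1/5)(0.7620+0.5270) + (1/5)(1.0000+0.7620)
  = 0.0150 + 0.0746 + 0.1650 + 0.2578 + 0.3524 = 0.8648
G = 1 − 0.8648 = 0.1352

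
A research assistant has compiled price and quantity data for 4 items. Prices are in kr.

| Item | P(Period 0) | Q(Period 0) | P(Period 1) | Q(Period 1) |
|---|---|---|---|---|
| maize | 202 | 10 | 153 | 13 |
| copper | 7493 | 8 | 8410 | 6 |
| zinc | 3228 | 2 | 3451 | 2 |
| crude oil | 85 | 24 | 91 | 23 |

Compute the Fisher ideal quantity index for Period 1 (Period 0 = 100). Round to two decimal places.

Laspeyres component (base-period weights):
ΣP(Period 0)Q(Period 1) = 202×13 + 7493×6 + 3228×2 + 85×23 = 2626 + 44958 + 6456 + 1955 = 55995
ΣP(Period 0)Q(Period 0) = 202×10 + 7493×8 + 3228×2 + 85×24 = 2020 + 59944 + 6456 + 2040 = 70460
L = 55995 / 70460 × 100 = 79.4706
Paasche component (current-period weights):
ΣP(Period 1)Q(Period 1) = 153×13 + 8410×6 + 3451×2 + 91×23 = 1989 + 50460 + 6902 + 2093 = 61444
ΣP(Period 1)Q(Period 0) = 153×10 + 8410×8 + 3451×2 + 91×24 = 1530 + 67280 + 6902 + 2184 = 77896
P = 61444 / 77896 × 100 = 78.8795
Fisher = √(L × P) = √(79.4706 × 78.8795) = 79.1745

79.17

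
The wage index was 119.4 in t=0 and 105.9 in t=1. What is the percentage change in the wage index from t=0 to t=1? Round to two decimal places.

-11.31%

Change = (105.9 − 119.4) / 119.4 × 100
       = -13.5 / 119.4 × 100 = -11.3065%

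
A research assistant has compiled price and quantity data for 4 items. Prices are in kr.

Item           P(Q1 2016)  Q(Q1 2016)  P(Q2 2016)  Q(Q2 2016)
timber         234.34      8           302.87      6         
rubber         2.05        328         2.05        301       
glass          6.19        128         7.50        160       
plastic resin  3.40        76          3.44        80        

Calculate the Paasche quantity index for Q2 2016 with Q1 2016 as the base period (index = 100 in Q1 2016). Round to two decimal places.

Paasche quantity index uses current-period prices as weights.
ΣP(Q2 2016)·Q(Q2 2016) = 302.87×6 + 2.05×301 + 7.50×160 + 3.44×80 = 1817.22 + 617.05 + 1200 + 275.2 = 3909.47
ΣP(Q2 2016)·Q(Q1 2016) = 302.87×8 + 2.05×328 + 7.50×128 + 3.44×76 = 2422.96 + 672.4 + 960 + 261.44 = 4316.8
Index = 3909.47 / 4316.8 × 100 = 90.5641

90.56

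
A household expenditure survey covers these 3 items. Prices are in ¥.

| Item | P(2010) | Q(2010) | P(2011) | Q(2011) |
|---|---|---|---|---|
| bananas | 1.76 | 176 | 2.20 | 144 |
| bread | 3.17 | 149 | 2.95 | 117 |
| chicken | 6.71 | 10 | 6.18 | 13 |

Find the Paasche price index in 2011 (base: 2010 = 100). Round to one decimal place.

Paasche price index uses current-period quantities as weights.
ΣP(2011)·Q(2011) = 2.20×144 + 2.95×117 + 6.18×13 = 316.8 + 345.15 + 80.34 = 742.29
ΣP(2010)·Q(2011) = 1.76×144 + 3.17×117 + 6.71×13 = 253.44 + 370.89 + 87.23 = 711.56
Index = 742.29 / 711.56 × 100 = 104.3187

104.3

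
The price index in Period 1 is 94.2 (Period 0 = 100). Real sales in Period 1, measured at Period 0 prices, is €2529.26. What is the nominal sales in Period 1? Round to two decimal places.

Nominal = Real × (Index/100) = 2529.26 × (94.2/100)
        = 2529.26 × 0.942 = 2382.5629

2382.56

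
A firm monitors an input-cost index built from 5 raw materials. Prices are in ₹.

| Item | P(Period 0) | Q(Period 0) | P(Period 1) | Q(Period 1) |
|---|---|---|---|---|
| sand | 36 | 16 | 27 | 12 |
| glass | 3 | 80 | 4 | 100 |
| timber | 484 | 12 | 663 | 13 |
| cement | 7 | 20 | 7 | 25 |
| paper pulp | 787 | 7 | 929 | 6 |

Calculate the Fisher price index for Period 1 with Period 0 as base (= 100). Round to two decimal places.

Laspeyres component (base-period weights):
ΣP(Period 1)Q(Period 0) = 27×16 + 4×80 + 663×12 + 7×20 + 929×7 = 432 + 320 + 7956 + 140 + 6503 = 15351
ΣP(Period 0)Q(Period 0) = 36×16 + 3×80 + 484×12 + 7×20 + 787×7 = 576 + 240 + 5808 + 140 + 5509 = 12273
L = 15351 / 12273 × 100 = 125.0794
Paasche component (current-period weights):
ΣP(Period 1)Q(Period 1) = 27×12 + 4×100 + 663×13 + 7×25 + 929×6 = 324 + 400 + 8619 + 175 + 5574 = 15092
ΣP(Period 0)Q(Period 1) = 36×12 + 3×100 + 484×13 + 7×25 + 787×6 = 432 + 300 + 6292 + 175 + 4722 = 11921
P = 15092 / 11921 × 100 = 126.6001
Fisher = √(L × P) = √(125.0794 × 126.6001) = 125.8375

125.84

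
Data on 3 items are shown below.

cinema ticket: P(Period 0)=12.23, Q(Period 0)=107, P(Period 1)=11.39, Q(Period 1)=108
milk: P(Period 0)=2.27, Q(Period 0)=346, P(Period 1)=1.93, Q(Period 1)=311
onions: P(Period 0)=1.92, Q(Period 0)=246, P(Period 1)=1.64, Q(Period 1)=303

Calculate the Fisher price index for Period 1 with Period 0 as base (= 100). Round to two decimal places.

89.22

Laspeyres component (base-period weights):
ΣP(Period 1)Q(Period 0) = 11.39×107 + 1.93×346 + 1.64×246 = 1218.73 + 667.78 + 403.44 = 2289.95
ΣP(Period 0)Q(Period 0) = 12.23×107 + 2.27×346 + 1.92×246 = 1308.61 + 785.42 + 472.32 = 2566.35
L = 2289.95 / 2566.35 × 100 = 89.2298
Paasche component (current-period weights):
ΣP(Period 1)Q(Period 1) = 11.39×108 + 1.93×311 + 1.64×303 = 1230.12 + 600.23 + 496.92 = 2327.27
ΣP(Period 0)Q(Period 1) = 12.23×108 + 2.27×311 + 1.92×303 = 1320.84 + 705.97 + 581.76 = 2608.57
P = 2327.27 / 2608.57 × 100 = 89.2163
Fisher = √(L × P) = √(89.2298 × 89.2163) = 89.2231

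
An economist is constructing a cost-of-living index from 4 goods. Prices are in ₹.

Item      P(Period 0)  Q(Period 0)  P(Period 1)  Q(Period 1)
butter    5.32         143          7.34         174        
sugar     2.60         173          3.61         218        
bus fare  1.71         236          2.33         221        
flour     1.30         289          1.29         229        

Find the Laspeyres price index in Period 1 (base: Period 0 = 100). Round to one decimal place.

130.5

Laspeyres price index uses base-period quantities as weights.
ΣP(Period 1)·Q(Period 0) = 7.34×143 + 3.61×173 + 2.33×236 + 1.29×289 = 1049.62 + 624.53 + 549.88 + 372.81 = 2596.84
ΣP(Period 0)·Q(Period 0) = 5.32×143 + 2.60×173 + 1.71×236 + 1.30×289 = 760.76 + 449.8 + 403.56 + 375.7 = 1989.82
Index = 2596.84 / 1989.82 × 100 = 130.5063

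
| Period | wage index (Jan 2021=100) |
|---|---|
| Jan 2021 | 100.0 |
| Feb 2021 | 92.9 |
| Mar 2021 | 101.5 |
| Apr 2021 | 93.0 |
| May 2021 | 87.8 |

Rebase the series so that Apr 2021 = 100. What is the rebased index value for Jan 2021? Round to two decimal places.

107.53

Rebased(Jan 2021) = 100.0 / 93.0 × 100 = 107.5269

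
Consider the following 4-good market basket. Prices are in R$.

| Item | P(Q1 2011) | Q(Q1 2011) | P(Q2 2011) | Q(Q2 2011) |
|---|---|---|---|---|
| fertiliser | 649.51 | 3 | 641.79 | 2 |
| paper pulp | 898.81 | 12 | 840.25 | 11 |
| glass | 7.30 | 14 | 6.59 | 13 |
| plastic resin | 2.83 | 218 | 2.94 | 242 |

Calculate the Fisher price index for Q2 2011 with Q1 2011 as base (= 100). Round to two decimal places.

Laspeyres component (base-period weights):
ΣP(Q2 2011)Q(Q1 2011) = 641.79×3 + 840.25×12 + 6.59×14 + 2.94×218 = 1925.37 + 10083 + 92.26 + 640.92 = 12741.55
ΣP(Q1 2011)Q(Q1 2011) = 649.51×3 + 898.81×12 + 7.30×14 + 2.83×218 = 1948.53 + 10785.72 + 102.2 + 616.94 = 13453.39
L = 12741.55 / 13453.39 × 100 = 94.7088
Paasche component (current-period weights):
ΣP(Q2 2011)Q(Q2 2011) = 641.79×2 + 840.25×11 + 6.59×13 + 2.94×242 = 1283.58 + 9242.75 + 85.67 + 711.48 = 11323.48
ΣP(Q1 2011)Q(Q2 2011) = 649.51×2 + 898.81×11 + 7.30×13 + 2.83×242 = 1299.02 + 9886.91 + 94.9 + 684.86 = 11965.69
P = 11323.48 / 11965.69 × 100 = 94.6329
Fisher = √(L × P) = √(94.7088 × 94.6329) = 94.6709

94.67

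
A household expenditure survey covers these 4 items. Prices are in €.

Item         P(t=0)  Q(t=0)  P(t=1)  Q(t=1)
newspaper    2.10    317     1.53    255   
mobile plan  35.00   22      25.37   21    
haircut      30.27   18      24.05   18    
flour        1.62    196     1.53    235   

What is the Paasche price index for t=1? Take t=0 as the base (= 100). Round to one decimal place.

Paasche price index uses current-period quantities as weights.
ΣP(t=1)·Q(t=1) = 1.53×255 + 25.37×21 + 24.05×18 + 1.53×235 = 390.15 + 532.77 + 432.9 + 359.55 = 1715.37
ΣP(t=0)·Q(t=1) = 2.10×255 + 35.00×21 + 30.27×18 + 1.62×235 = 535.5 + 735 + 544.86 + 380.7 = 2196.06
Index = 1715.37 / 2196.06 × 100 = 78.1113

78.1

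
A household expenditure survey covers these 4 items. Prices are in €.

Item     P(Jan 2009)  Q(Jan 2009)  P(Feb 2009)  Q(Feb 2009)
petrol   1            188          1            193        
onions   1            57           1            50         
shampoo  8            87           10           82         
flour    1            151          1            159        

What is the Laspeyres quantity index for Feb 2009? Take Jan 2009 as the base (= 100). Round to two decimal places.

Laspeyres quantity index uses base-period prices as weights.
ΣP(Jan 2009)·Q(Feb 2009) = 1×193 + 1×50 + 8×82 + 1×159 = 193 + 50 + 656 + 159 = 1058
ΣP(Jan 2009)·Q(Jan 2009) = 1×188 + 1×57 + 8×87 + 1×151 = 188 + 57 + 696 + 151 = 1092
Index = 1058 / 1092 × 100 = 96.8864

96.89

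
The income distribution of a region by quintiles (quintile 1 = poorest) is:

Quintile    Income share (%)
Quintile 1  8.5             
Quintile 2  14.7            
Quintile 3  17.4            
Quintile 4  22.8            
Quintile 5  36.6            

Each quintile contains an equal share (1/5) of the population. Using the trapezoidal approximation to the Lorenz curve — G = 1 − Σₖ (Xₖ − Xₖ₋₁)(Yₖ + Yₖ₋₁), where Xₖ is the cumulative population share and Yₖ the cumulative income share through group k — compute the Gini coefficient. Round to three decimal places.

Cumulative income shares Yₖ: 0.0850, 0.2320, 0.4060, 0.6340, 1.0000
Σ (Xₖ−Xₖ₋₁)(Yₖ+Yₖ₋₁) = (1/5)(0.0850+0.0000) + (1/5)(0.2320+0.0850) + (1/5)(0.4060+0.2320) + (1/5)(0.6340+0.4060) + (1/5)(1.0000+0.6340)
  = 0.0170 + 0.0634 + 0.1276 + 0.2080 + 0.3268 = 0.7428
G = 1 − 0.7428 = 0.2572

0.257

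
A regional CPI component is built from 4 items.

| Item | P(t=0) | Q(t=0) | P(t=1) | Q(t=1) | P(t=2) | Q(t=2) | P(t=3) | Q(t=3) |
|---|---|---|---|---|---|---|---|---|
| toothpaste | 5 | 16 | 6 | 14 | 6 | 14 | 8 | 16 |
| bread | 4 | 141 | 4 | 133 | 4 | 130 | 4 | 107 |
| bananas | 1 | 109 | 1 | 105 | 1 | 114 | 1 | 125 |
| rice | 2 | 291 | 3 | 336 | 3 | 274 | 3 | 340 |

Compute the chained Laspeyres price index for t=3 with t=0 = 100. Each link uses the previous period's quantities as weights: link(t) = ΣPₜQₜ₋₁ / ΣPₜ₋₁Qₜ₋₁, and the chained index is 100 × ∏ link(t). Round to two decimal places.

125.23

Link t=0→t=1:
ΣP(t=1)Q(t=0) = 6×16 + 4×141 + 1×109 + 3×291 = 96 + 564 + 109 + 873 = 1642
ΣP(t=0)Q(t=0) = 5×16 + 4×141 + 1×109 + 2×291 = 80 + 564 + 109 + 582 = 1335
link = 1642/1335 = 1.229963
Link t=1→t=2:
ΣP(t=2)Q(t=1) = 6×14 + 4×133 + 1×105 + 3×336 = 84 + 532 + 105 + 1008 = 1729
ΣP(t=1)Q(t=1) = 6×14 + 4×133 + 1×105 + 3×336 = 84 + 532 + 105 + 1008 = 1729
link = 1729/1729 = 1.000000
Link t=2→t=3:
ΣP(t=3)Q(t=2) = 8×14 + 4×130 + 1×114 + 3×274 = 112 + 520 + 114 + 822 = 1568
ΣP(t=2)Q(t=2) = 6×14 + 4×130 + 1×114 + 3×274 = 84 + 520 + 114 + 822 = 1540
link = 1568/1540 = 1.018182
Chained index = 100 × 1.229963 × 1.000000 × 1.018182 = 125.2326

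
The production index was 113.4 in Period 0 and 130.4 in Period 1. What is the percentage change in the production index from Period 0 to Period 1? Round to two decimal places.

Change = (130.4 − 113.4) / 113.4 × 100
       = 17.0 / 113.4 × 100 = 14.9912%

14.99%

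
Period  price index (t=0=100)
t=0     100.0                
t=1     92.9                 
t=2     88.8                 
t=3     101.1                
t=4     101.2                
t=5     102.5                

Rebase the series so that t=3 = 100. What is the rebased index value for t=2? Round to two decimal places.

87.83

Rebased(t=2) = 88.8 / 101.1 × 100 = 87.8338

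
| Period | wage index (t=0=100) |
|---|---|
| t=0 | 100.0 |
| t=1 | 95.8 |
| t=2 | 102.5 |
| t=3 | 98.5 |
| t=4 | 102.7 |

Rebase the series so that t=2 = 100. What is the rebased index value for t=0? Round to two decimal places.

97.56

Rebased(t=0) = 100.0 / 102.5 × 100 = 97.5610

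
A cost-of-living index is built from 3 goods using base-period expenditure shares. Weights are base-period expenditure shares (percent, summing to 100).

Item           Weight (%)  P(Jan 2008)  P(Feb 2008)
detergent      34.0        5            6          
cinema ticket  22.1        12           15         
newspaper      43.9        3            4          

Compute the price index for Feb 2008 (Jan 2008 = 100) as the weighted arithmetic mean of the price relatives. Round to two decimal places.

detergent: 34.0 × (6/5) = 34.0 × 1.200000 = 40.8000
cinema ticket: 22.1 × (15/12) = 22.1 × 1.250000 = 27.6250
newspaper: 43.9 × (4/3) = 43.9 × 1.333333 = 58.5333
Index = Σ wᵢ·(p₁ᵢ/p₀ᵢ) = 40.8000 + 27.6250 + 58.5333 = 126.9583

126.96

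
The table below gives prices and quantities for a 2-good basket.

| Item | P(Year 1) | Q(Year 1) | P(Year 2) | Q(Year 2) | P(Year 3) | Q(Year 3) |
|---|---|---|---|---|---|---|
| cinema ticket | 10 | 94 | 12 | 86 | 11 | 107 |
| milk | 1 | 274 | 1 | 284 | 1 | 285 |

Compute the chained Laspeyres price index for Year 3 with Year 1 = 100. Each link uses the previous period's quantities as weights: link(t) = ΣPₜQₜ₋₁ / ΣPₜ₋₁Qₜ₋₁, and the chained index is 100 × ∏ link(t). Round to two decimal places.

107.94

Link Year 1→Year 2:
ΣP(Year 2)Q(Year 1) = 12×94 + 1×274 = 1128 + 274 = 1402
ΣP(Year 1)Q(Year 1) = 10×94 + 1×274 = 940 + 274 = 1214
link = 1402/1214 = 1.154860
Link Year 2→Year 3:
ΣP(Year 3)Q(Year 2) = 11×86 + 1×284 = 946 + 284 = 1230
ΣP(Year 2)Q(Year 2) = 12×86 + 1×284 = 1032 + 284 = 1316
link = 1230/1316 = 0.934650
Chained index = 100 × 1.154860 × 0.934650 = 107.9390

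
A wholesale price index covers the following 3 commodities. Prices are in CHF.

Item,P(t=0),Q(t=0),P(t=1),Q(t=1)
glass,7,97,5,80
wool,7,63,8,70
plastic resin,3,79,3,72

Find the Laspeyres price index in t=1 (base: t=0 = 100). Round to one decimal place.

90.3

Laspeyres price index uses base-period quantities as weights.
ΣP(t=1)·Q(t=0) = 5×97 + 8×63 + 3×79 = 485 + 504 + 237 = 1226
ΣP(t=0)·Q(t=0) = 7×97 + 7×63 + 3×79 = 679 + 441 + 237 = 1357
Index = 1226 / 1357 × 100 = 90.3464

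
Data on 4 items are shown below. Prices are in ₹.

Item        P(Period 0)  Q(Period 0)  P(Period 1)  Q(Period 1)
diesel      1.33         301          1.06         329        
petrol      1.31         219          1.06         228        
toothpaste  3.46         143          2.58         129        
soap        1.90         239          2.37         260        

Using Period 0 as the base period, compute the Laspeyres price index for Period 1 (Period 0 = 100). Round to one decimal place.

Laspeyres price index uses base-period quantities as weights.
ΣP(Period 1)·Q(Period 0) = 1.06×301 + 1.06×219 + 2.58×143 + 2.37×239 = 319.06 + 232.14 + 368.94 + 566.43 = 1486.57
ΣP(Period 0)·Q(Period 0) = 1.33×301 + 1.31×219 + 3.46×143 + 1.90×239 = 400.33 + 286.89 + 494.78 + 454.1 = 1636.1
Index = 1486.57 / 1636.1 × 100 = 90.8606

90.9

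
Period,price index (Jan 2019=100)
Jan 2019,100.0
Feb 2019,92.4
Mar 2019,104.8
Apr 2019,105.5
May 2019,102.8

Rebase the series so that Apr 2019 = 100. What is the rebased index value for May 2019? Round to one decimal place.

Rebased(May 2019) = 102.8 / 105.5 × 100 = 97.4408

97.4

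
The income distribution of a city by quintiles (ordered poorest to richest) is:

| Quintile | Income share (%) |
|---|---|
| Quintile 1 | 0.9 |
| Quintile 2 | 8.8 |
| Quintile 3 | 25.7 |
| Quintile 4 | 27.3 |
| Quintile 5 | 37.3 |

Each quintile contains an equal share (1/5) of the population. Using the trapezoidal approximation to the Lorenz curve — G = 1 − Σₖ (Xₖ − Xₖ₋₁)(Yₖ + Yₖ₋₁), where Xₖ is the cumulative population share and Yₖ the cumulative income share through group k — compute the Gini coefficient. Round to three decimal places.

Cumulative income shares Yₖ: 0.0090, 0.0970, 0.3540, 0.6270, 1.0000
Σ (Xₖ−Xₖ₋₁)(Yₖ+Yₖ₋₁) = (1/5)(0.0090+0.0000) + (1/5)(0.0970+0.0090) + (1/5)(0.3540+0.0970) + (1/5)(0.6270+0.3540) + (1/5)(1.0000+0.6270)
  = 0.0018 + 0.0212 + 0.0902 + 0.1962 + 0.3254 = 0.6348
G = 1 − 0.6348 = 0.3652

0.365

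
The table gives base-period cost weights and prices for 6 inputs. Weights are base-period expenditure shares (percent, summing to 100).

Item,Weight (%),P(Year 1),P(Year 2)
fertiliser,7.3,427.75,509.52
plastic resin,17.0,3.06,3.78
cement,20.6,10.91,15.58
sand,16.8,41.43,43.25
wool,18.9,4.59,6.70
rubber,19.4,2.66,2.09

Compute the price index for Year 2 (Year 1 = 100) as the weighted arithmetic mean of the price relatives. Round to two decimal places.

119.48

fertiliser: 7.3 × (509.52/427.75) = 7.3 × 1.191163 = 8.6955
plastic resin: 17.0 × (3.78/3.06) = 17.0 × 1.235294 = 21.0000
cement: 20.6 × (15.58/10.91) = 20.6 × 1.428048 = 29.4178
sand: 16.8 × (43.25/41.43) = 16.8 × 1.043930 = 17.5380
wool: 18.9 × (6.70/4.59) = 18.9 × 1.459695 = 27.5882
rubber: 19.4 × (2.09/2.66) = 19.4 × 0.785714 = 15.2429
Index = Σ wᵢ·(p₁ᵢ/p₀ᵢ) = 8.6955 + 21.0000 + 29.4178 + 17.5380 + 27.5882 + 15.2429 = 119.4824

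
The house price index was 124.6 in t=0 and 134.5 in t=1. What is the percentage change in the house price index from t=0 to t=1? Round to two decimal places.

7.95%

Change = (134.5 − 124.6) / 124.6 × 100
       = 9.9 / 124.6 × 100 = 7.9454%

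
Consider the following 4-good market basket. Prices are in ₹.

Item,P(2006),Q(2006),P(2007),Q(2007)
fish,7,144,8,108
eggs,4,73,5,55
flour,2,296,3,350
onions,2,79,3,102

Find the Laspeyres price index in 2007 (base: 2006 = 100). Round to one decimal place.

128.9

Laspeyres price index uses base-period quantities as weights.
ΣP(2007)·Q(2006) = 8×144 + 5×73 + 3×296 + 3×79 = 1152 + 365 + 888 + 237 = 2642
ΣP(2006)·Q(2006) = 7×144 + 4×73 + 2×296 + 2×79 = 1008 + 292 + 592 + 158 = 2050
Index = 2642 / 2050 × 100 = 128.8780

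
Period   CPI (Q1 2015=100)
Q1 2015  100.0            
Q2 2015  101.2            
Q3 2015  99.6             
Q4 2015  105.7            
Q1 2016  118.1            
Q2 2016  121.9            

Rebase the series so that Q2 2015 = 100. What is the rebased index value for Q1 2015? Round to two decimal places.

98.81

Rebased(Q1 2015) = 100.0 / 101.2 × 100 = 98.8142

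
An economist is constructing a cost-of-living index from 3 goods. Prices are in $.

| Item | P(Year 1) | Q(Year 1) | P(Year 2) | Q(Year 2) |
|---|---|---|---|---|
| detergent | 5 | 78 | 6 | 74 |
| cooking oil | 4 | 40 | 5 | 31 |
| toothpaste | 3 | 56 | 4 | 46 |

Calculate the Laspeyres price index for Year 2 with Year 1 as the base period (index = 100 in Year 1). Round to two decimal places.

Laspeyres price index uses base-period quantities as weights.
ΣP(Year 2)·Q(Year 1) = 6×78 + 5×40 + 4×56 = 468 + 200 + 224 = 892
ΣP(Year 1)·Q(Year 1) = 5×78 + 4×40 + 3×56 = 390 + 160 + 168 = 718
Index = 892 / 718 × 100 = 124.2340

124.23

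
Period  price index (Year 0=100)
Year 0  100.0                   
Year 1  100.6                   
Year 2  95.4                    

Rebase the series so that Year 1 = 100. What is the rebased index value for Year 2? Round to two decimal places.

94.83

Rebased(Year 2) = 95.4 / 100.6 × 100 = 94.8310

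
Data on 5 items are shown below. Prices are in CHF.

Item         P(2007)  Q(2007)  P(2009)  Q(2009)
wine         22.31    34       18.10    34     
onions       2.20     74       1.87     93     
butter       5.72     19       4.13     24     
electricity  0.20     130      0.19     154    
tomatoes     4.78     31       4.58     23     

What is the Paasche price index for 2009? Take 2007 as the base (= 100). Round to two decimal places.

Paasche price index uses current-period quantities as weights.
ΣP(2009)·Q(2009) = 18.10×34 + 1.87×93 + 4.13×24 + 0.19×154 + 4.58×23 = 615.4 + 173.91 + 99.12 + 29.26 + 105.34 = 1023.03
ΣP(2007)·Q(2009) = 22.31×34 + 2.20×93 + 5.72×24 + 0.20×154 + 4.78×23 = 758.54 + 204.6 + 137.28 + 30.8 + 109.94 = 1241.16
Index = 1023.03 / 1241.16 × 100 = 82.4253

82.43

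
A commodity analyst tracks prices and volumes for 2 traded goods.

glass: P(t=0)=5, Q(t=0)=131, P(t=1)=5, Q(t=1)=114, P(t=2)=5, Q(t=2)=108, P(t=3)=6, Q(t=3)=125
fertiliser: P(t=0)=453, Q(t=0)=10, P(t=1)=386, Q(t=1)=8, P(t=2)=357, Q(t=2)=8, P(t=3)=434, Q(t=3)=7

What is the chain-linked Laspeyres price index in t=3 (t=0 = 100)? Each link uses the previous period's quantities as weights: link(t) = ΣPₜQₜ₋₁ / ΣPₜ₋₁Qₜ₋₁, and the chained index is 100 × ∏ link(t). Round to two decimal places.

Link t=0→t=1:
ΣP(t=1)Q(t=0) = 5×131 + 386×10 = 655 + 3860 = 4515
ΣP(t=0)Q(t=0) = 5×131 + 453×10 = 655 + 4530 = 5185
link = 4515/5185 = 0.870781
Link t=1→t=2:
ΣP(t=2)Q(t=1) = 5×114 + 357×8 = 570 + 2856 = 3426
ΣP(t=1)Q(t=1) = 5×114 + 386×8 = 570 + 3088 = 3658
link = 3426/3658 = 0.936577
Link t=2→t=3:
ΣP(t=3)Q(t=2) = 6×108 + 434×8 = 648 + 3472 = 4120
ΣP(t=2)Q(t=2) = 5×108 + 357×8 = 540 + 2856 = 3396
link = 4120/3396 = 1.213192
Chained index = 100 × 0.870781 × 0.936577 × 1.213192 = 98.9423

98.94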